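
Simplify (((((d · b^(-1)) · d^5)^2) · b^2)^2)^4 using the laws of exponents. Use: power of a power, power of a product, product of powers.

(((((d · b^(-1)) · d^5)^2) · b^2)^2)^4
= ((((d · b^(-1)) · d^5)^2) · b^2)^8    [power of a power]
= ((((d · b^(-1)) · d^5)^2)^8) · ((b^2)^8)    [power of a product]
= (((d · b^(-1)) · d^5)^16) · ((b^2)^8)    [power of a power]
= (((d · b^(-1))^16) · ((d^5)^16)) · ((b^2)^8)    [power of a product]
= (((d^16) · ((b^(-1))^16)) · ((d^5)^16)) · ((b^2)^8)    [power of a product]
= ((d^16 · b^(-16)) · ((d^5)^16)) · ((b^2)^8)    [power of a power]
= ((d^16 · b^(-16)) · d^80) · ((b^2)^8)    [power of a power]
= ((d^16 · b^(-16)) · d^80) · b^16    [power of a power]
= d^96    [product of powers]

d^96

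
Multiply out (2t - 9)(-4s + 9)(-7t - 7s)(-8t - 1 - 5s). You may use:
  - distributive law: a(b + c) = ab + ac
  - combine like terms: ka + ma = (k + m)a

-448st^3 + 3598st^2 - 728s^2t^2 + 3850s^2t - 280s^3t + 1008t^3 - 4410t^2 - 6993st - 2583s^2 + 1260s^3 - 567t - 567s

(2t - 9)(-4s + 9)(-7t - 7s)(-8t - 1 - 5s)
= (-8st + 18t + 36s - 81)(-7t - 7s)(-8t - 1 - 5s)    [distributive law]
= (56st^2 + 56s^2t - 126t^2 - 126st - 252st - 252s^2 + 567t + 567s)(-8t - 1 - 5s)    [distributive law]
= (56st^2 + 56s^2t - 126t^2 - 378st - 252s^2 + 567t + 567s)(-8t - 1 - 5s)    [combine like terms]
= -448st^3 - 56st^2 - 280s^2t^2 - 448s^2t^2 - 56s^2t - 280s^3t + 1008t^3 + 126t^2 + 630st^2 + 3024st^2 + 378st + 1890s^2t + 2016s^2t + 252s^2 + 1260s^3 - 4536t^2 - 567t - 2835st - 4536st - 567s - 2835s^2    [distributive law]
= -448st^3 + 3598st^2 - 728s^2t^2 + 3850s^2t - 280s^3t + 1008t^3 - 4410t^2 - 6993st - 2583s^2 + 1260s^3 - 567t - 567s    [combine like terms]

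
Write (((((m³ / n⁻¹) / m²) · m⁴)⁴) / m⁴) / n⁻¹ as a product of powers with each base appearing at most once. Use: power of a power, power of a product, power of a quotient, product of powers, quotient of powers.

m¹⁶n⁵

(((((m³ / n⁻¹) / m²) · m⁴)⁴) / m⁴) / n⁻¹
= (((((m³ / n⁻¹) / m²)⁴) · ((m⁴)⁴)) / m⁴) / n⁻¹    [power of a product]
= (((((m³ / n⁻¹)⁴) / ((m²)⁴)) · ((m⁴)⁴)) / m⁴) / n⁻¹    [power of a quotient]
= ((((((m³)⁴) / ((n⁻¹)⁴)) / ((m²)⁴)) · ((m⁴)⁴)) / m⁴) / n⁻¹    [power of a quotient]
= ((((m¹² / ((n⁻¹)⁴)) / ((m²)⁴)) · ((m⁴)⁴)) / m⁴) / n⁻¹    [power of a power]
= ((((m¹² / n⁻⁴) / ((m²)⁴)) · ((m⁴)⁴)) / m⁴) / n⁻¹    [power of a power]
= ((((m¹² / n⁻⁴) / m⁸) · ((m⁴)⁴)) / m⁴) / n⁻¹    [power of a power]
= ((((m¹² / n⁻⁴) / m⁸) · m¹⁶) / m⁴) / n⁻¹    [power of a power]
= m¹⁶n⁵    [quotient of powers; product of powers]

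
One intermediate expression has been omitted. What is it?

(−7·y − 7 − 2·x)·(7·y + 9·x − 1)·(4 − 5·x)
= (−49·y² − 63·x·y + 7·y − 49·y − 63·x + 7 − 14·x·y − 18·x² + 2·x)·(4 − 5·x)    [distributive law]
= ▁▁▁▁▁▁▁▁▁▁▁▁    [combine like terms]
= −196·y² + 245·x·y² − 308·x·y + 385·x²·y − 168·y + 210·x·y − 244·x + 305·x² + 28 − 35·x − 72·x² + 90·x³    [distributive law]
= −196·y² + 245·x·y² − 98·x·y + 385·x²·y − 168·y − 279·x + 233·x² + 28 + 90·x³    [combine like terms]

After combine like terms, the bracketed line is:

(−49·y² − 77·x·y − 42·y − 61·x + 7 − 18·x²)·(4 − 5·x)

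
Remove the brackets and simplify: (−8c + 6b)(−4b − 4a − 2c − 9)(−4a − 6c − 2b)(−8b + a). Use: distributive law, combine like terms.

1216b^2c^2 + 1896abc^2 − 832b^3c + 104ab^2c + 1024a^2bc − 128a^3c − 256a^2c^2 + 768bc^3 − 96ac^3 + 2484abc − 288a^2c + 3456bc^2 − 432ac^2 − 1440b^2c − 1104ab^3 − 624a^2b^2 − 384b^4 + 96a^3b − 1620ab^2 + 216a^2b − 864b^3

(−8c + 6b)(−4b − 4a − 2c − 9)(−4a − 6c − 2b)(−8b + a)
= (32bc + 32ac + 16c^2 + 72c − 24b^2 − 24ab − 12bc − 54b)(−4a − 6c − 2b)(−8b + a)    [distributive law]
= (20bc + 32ac + 16c^2 + 72c − 24b^2 − 24ab − 54b)(−4a − 6c − 2b)(−8b + a)    [combine like terms]
= (−80abc − 120bc^2 − 40b^2c − 128a^2c − 192ac^2 − 64abc − 64ac^2 − 96c^3 − 32bc^2 − 288ac − 432c^2 − 144bc + 96ab^2 + 144b^2c + 48b^3 + 96a^2b + 144abc + 48ab^2 + 216ab + 324bc + 108b^2)(−8b + a)    [distributive law]
= (−152bc^2 + 104b^2c − 128a^2c − 256ac^2 − 96c^3 − 288ac − 432c^2 + 180bc + 144ab^2 + 48b^3 + 96a^2b + 216ab + 108b^2)(−8b + a)    [combine like terms]
= 1216b^2c^2 − 152abc^2 − 832b^3c + 104ab^2c + 1024a^2bc − 128a^3c + 2048abc^2 − 256a^2c^2 + 768bc^3 − 96ac^3 + 2304abc − 288a^2c + 3456bc^2 − 432ac^2 − 1440b^2c + 180abc − 1152ab^3 + 144a^2b^2 − 384b^4 + 48ab^3 − 768a^2b^2 + 96a^3b − 1728ab^2 + 216a^2b − 864b^3 + 108ab^2    [distributive law]
= 1216b^2c^2 + 1896abc^2 − 832b^3c + 104ab^2c + 1024a^2bc − 128a^3c − 256a^2c^2 + 768bc^3 − 96ac^3 + 2484abc − 288a^2c + 3456bc^2 − 432ac^2 − 1440b^2c − 1104ab^3 − 624a^2b^2 − 384b^4 + 96a^3b − 1620ab^2 + 216a^2b − 864b^3    [combine like terms]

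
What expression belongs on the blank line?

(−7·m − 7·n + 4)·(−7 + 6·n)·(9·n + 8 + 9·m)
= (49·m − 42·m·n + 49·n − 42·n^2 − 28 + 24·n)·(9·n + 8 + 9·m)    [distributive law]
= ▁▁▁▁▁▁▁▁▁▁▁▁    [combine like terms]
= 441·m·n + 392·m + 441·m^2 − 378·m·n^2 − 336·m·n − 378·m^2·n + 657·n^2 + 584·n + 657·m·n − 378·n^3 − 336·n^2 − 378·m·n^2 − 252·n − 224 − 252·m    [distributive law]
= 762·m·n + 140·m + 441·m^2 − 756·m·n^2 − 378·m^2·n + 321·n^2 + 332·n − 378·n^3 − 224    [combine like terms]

By combine like terms:

(49·m − 42·m·n + 73·n − 42·n^2 − 28)·(9·n + 8 + 9·m)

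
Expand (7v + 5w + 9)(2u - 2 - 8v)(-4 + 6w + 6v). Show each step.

52uv + 144uvw + 84uv² + 236v - 416vw - 292v² - 576v²w - 336v³ + 68uw + 60uw² - 68w - 60w² - 240vw² - 72u + 72

(7v + 5w + 9)(2u - 2 - 8v)(-4 + 6w + 6v)
= (14uv - 14v - 56v² + 10uw - 10w - 40vw + 18u - 18 - 72v)(-4 + 6w + 6v)    [distributive law]
= (14uv - 86v - 56v² + 10uw - 10w - 40vw + 18u - 18)(-4 + 6w + 6v)    [combine like terms]
= -56uv + 84uvw + 84uv² + 344v - 516vw - 516v² + 224v² - 336v²w - 336v³ - 40uw + 60uw² + 60uvw + 40w - 60w² - 60vw + 160vw - 240vw² - 240v²w - 72u + 108uw + 108uv + 72 - 108w - 108v    [distributive law]
= 52uv + 144uvw + 84uv² + 236v - 416vw - 292v² - 576v²w - 336v³ + 68uw + 60uw² - 68w - 60w² - 240vw² - 72u + 72    [combine like terms]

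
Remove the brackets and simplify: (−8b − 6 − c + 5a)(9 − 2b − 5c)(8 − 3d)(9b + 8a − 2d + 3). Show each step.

(−8b − 6 − c + 5a)(9 − 2b − 5c)(8 − 3d)(9b + 8a − 2d + 3)
= (−72b + 16b² + 40bc − 54 + 12b + 30c − 9c + 2bc + 5c² + 45a − 10ab − 25ac)(8 − 3d)(9b + 8a − 2d + 3)    [distributive law]
= (−60b + 16b² + 42bc − 54 + 21c + 5c² + 45a − 10ab − 25ac)(8 − 3d)(9b + 8a − 2d + 3)    [combine like terms]
= (−480b + 180bd + 128b² − 48b²d + 336bc − 126bcd − 432 + 162d + 168c − 63cd + 40c² − 15c²d + 360a − 135ad − 80ab + 30abd − 200ac + 75acd)(9b + 8a − 2d + 3)    [distributive law]
= −4320b² − 3840ab + 960bd − 1440b + 1620b²d + 1440abd − 360bd² + 540bd + 1152b³ + 1024ab² − 256b²d + 384b² − 432b³d − 384ab²d + 96b²d² − 144b²d + 3024b²c + 2688abc − 672bcd + 1008bc − 1134b²cd − 1008abcd + 252bcd² − 378bcd − 3888b − 3456a + 864d − 1296 + 1458bd + 1296ad − 324d² + 486d + 1512bc + 1344ac − 336cd + 504c − 567bcd − 504acd + 126cd² − 189cd + 360bc² + 320ac² − 80c²d + 120c² − 135bc²d − 120ac²d + 30c²d² − 45c²d + 3240ab + 2880a² − 720ad + 1080a − 1215abd − 1080a²d + 270ad² − 405ad − 720ab² − 640a²b + 160abd − 240ab + 270ab²d + 240a²bd − 60abd² + 90abd − 1800abc − 1600a²c + 400acd − 600ac + 675abcd + 600a²cd − 150acd² + 225acd    [distributive law]
= −3936b² − 840ab + 2958bd − 5328b + 1220b²d + 475abd − 360bd² + 1152b³ + 304ab² − 432b³d − 114ab²d + 96b²d² + 3024b²c + 888abc − 1617bcd + 2520bc − 1134b²cd − 333abcd + 252bcd² − 2376a + 1350d − 1296 + 171ad − 324d² + 744ac − 525cd + 504c + 121acd + 126cd² + 360bc² + 320ac² − 125c²d + 120c² − 135bc²d − 120ac²d + 30c²d² + 2880a² − 1080a²d + 270ad² − 640a²b + 240a²bd − 60abd² − 1600a²c + 600a²cd − 150acd²    [combine like terms]

−3936b² − 840ab + 2958bd − 5328b + 1220b²d + 475abd − 360bd² + 1152b³ + 304ab² − 432b³d − 114ab²d + 96b²d² + 3024b²c + 888abc − 1617bcd + 2520bc − 1134b²cd − 333abcd + 252bcd² − 2376a + 1350d − 1296 + 171ad − 324d² + 744ac − 525cd + 504c + 121acd + 126cd² + 360bc² + 320ac² − 125c²d + 120c² − 135bc²d − 120ac²d + 30c²d² + 2880a² − 1080a²d + 270ad² − 640a²b + 240a²bd − 60abd² − 1600a²c + 600a²cd − 150acd²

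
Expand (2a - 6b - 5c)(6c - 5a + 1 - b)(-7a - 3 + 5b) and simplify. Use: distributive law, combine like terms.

-259a²c - 76ac + 402abc + 70a³ + 16a² - 246a²b - 6a - 32ab + 98ab² + 68bc - 155b²c + 18b - 48b² + 30b³ + 210ac² + 90c² - 150bc² + 15c

(2a - 6b - 5c)(6c - 5a + 1 - b)(-7a - 3 + 5b)
= (12ac - 10a² + 2a - 2ab - 36bc + 30ab - 6b + 6b² - 30c² + 25ac - 5c + 5bc)(-7a - 3 + 5b)    [distributive law]
= (37ac - 10a² + 2a + 28ab - 31bc - 6b + 6b² - 30c² - 5c)(-7a - 3 + 5b)    [combine like terms]
= -259a²c - 111ac + 185abc + 70a³ + 30a² - 50a²b - 14a² - 6a + 10ab - 196a²b - 84ab + 140ab² + 217abc + 93bc - 155b²c + 42ab + 18b - 30b² - 42ab² - 18b² + 30b³ + 210ac² + 90c² - 150bc² + 35ac + 15c - 25bc    [distributive law]
= -259a²c - 76ac + 402abc + 70a³ + 16a² - 246a²b - 6a - 32ab + 98ab² + 68bc - 155b²c + 18b - 48b² + 30b³ + 210ac² + 90c² - 150bc² + 15c    [combine like terms]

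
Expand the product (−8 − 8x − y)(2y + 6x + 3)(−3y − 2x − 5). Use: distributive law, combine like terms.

67y^2 + 364xy + 167y + 384x^2 + 408x + 120 + 70xy^2 + 188x^2y + 96x^3 + 6y^3

(−8 − 8x − y)(2y + 6x + 3)(−3y − 2x − 5)
= (−16y − 48x − 24 − 16xy − 48x^2 − 24x − 2y^2 − 6xy − 3y)(−3y − 2x − 5)    [distributive law]
= (−19y − 72x − 24 − 22xy − 48x^2 − 2y^2)(−3y − 2x − 5)    [combine like terms]
= 57y^2 + 38xy + 95y + 216xy + 144x^2 + 360x + 72y + 48x + 120 + 66xy^2 + 44x^2y + 110xy + 144x^2y + 96x^3 + 240x^2 + 6y^3 + 4xy^2 + 10y^2    [distributive law]
= 67y^2 + 364xy + 167y + 384x^2 + 408x + 120 + 70xy^2 + 188x^2y + 96x^3 + 6y^3    [combine like terms]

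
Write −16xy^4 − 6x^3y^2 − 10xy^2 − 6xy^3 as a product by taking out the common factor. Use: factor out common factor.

−16xy^4 − 6x^3y^2 − 10xy^2 − 6xy^3
= 2(−8xy^4 − 3x^3y^2 − 5xy^2 − 3xy^3)    [factor out 2]
= 2xy^2(−8y^2 − 3x^2 − 5 − 3y)    [factor out xy^2]

2xy^2(−8y^2 − 3x^2 − 5 − 3y)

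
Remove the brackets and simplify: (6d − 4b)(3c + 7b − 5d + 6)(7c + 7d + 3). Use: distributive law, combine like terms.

126c²d − 84cd² + 306cd + 350bcd + 434bd² + 18bd − 210d³ + 162d² + 108d − 84bc² − 204bc − 196b²c − 196b²d − 84b² − 72b

(6d − 4b)(3c + 7b − 5d + 6)(7c + 7d + 3)
= (18cd + 42bd − 30d² + 36d − 12bc − 28b² + 20bd − 24b)(7c + 7d + 3)    [distributive law]
= (18cd + 62bd − 30d² + 36d − 12bc − 28b² − 24b)(7c + 7d + 3)    [combine like terms]
= 126c²d + 126cd² + 54cd + 434bcd + 434bd² + 186bd − 210cd² − 210d³ − 90d² + 252cd + 252d² + 108d − 84bc² − 84bcd − 36bc − 196b²c − 196b²d − 84b² − 168bc − 168bd − 72b    [distributive law]
= 126c²d − 84cd² + 306cd + 350bcd + 434bd² + 18bd − 210d³ + 162d² + 108d − 84bc² − 204bc − 196b²c − 196b²d − 84b² − 72b    [combine like terms]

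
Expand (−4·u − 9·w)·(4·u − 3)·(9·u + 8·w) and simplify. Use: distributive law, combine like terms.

(−4·u − 9·w)·(4·u − 3)·(9·u + 8·w)
= (−16·u² + 12·u − 36·u·w + 27·w)·(9·u + 8·w)    [distributive law]
= −144·u³ − 128·u²·w + 108·u² + 96·u·w − 324·u²·w − 288·u·w² + 243·u·w + 216·w²    [distributive law]
= −144·u³ − 452·u²·w + 108·u² + 339·u·w − 288·u·w² + 216·w²    [combine like terms]

−144·u³ − 452·u²·w + 108·u² + 339·u·w − 288·u·w² + 216·w²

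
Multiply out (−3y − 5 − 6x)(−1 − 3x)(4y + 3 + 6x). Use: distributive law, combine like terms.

12y² + 29y + 129xy + 36xy² + 126x²y + 15 + 93x + 180x² + 108x³

(−3y − 5 − 6x)(−1 − 3x)(4y + 3 + 6x)
= (3y + 9xy + 5 + 15x + 6x + 18x²)(4y + 3 + 6x)    [distributive law]
= (3y + 9xy + 5 + 21x + 18x²)(4y + 3 + 6x)    [combine like terms]
= 12y² + 9y + 18xy + 36xy² + 27xy + 54x²y + 20y + 15 + 30x + 84xy + 63x + 126x² + 72x²y + 54x² + 108x³    [distributive law]
= 12y² + 29y + 129xy + 36xy² + 126x²y + 15 + 93x + 180x² + 108x³    [combine like terms]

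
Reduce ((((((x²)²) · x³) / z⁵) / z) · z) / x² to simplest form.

((((((x²)²) · x³) / z⁵) / z) · z) / x²
= ((((x⁴ · x³) / z⁵) / z) · z) / x²    [power of a power]
= (((x⁷ / z⁵) / z) · z) / x²    [product of powers]
= x⁵z⁻⁵    [quotient of powers; product of powers]

x⁵z⁻⁵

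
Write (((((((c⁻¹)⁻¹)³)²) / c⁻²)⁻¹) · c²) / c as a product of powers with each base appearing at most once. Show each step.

(((((((c⁻¹)⁻¹)³)²) / c⁻²)⁻¹) · c²) / c
= (((((((c⁻¹)⁻¹)³)²)⁻¹) / ((c⁻²)⁻¹)) · c²) / c    [power of a quotient]
= ((((((c⁻¹)⁻¹)³)⁻²) / ((c⁻²)⁻¹)) · c²) / c    [power of a power]
= (((((c⁻¹)⁻¹)⁻⁶) / ((c⁻²)⁻¹)) · c²) / c    [power of a power]
= ((((c⁻¹)⁶) / ((c⁻²)⁻¹)) · c²) / c    [power of a power]
= ((c⁻⁶ / ((c⁻²)⁻¹)) · c²) / c    [power of a power]
= ((c⁻⁶ / c²) · c²) / c    [power of a power]
= (c⁻⁸ · c²) / c    [quotient of powers]
= c⁻⁶ / c    [product of powers]
= c⁻⁷    [quotient of powers]

c⁻⁷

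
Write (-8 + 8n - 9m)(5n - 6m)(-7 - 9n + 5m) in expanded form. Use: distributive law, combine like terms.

(-8 + 8n - 9m)(5n - 6m)(-7 - 9n + 5m)
= (-40n + 48m + 40n^2 - 48mn - 45mn + 54m^2)(-7 - 9n + 5m)    [distributive law]
= (-40n + 48m + 40n^2 - 93mn + 54m^2)(-7 - 9n + 5m)    [combine like terms]
= 280n + 360n^2 - 200mn - 336m - 432mn + 240m^2 - 280n^2 - 360n^3 + 200mn^2 + 651mn + 837mn^2 - 465m^2n - 378m^2 - 486m^2n + 270m^3    [distributive law]
= 280n + 80n^2 + 19mn - 336m - 138m^2 - 360n^3 + 1037mn^2 - 951m^2n + 270m^3    [combine like terms]

280n + 80n^2 + 19mn - 336m - 138m^2 - 360n^3 + 1037mn^2 - 951m^2n + 270m^3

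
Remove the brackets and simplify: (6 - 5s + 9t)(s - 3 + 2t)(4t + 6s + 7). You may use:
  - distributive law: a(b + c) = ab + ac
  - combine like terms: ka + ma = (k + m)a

(6 - 5s + 9t)(s - 3 + 2t)(4t + 6s + 7)
= (6s - 18 + 12t - 5s² + 15s - 10st + 9st - 27t + 18t²)(4t + 6s + 7)    [distributive law]
= (21s - 18 - 15t - 5s² - st + 18t²)(4t + 6s + 7)    [combine like terms]
= 84st + 126s² + 147s - 72t - 108s - 126 - 60t² - 90st - 105t - 20s²t - 30s³ - 35s² - 4st² - 6s²t - 7st + 72t³ + 108st² + 126t²    [distributive law]
= -13st + 91s² + 39s - 177t - 126 + 66t² - 26s²t - 30s³ + 104st² + 72t³    [combine like terms]

-13st + 91s² + 39s - 177t - 126 + 66t² - 26s²t - 30s³ + 104st² + 72t³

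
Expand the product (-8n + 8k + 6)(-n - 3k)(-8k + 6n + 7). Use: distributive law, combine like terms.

(-8n + 8k + 6)(-n - 3k)(-8k + 6n + 7)
= (8n^2 + 24kn - 8kn - 24k^2 - 6n - 18k)(-8k + 6n + 7)    [distributive law]
= (8n^2 + 16kn - 24k^2 - 6n - 18k)(-8k + 6n + 7)    [combine like terms]
= -64kn^2 + 48n^3 + 56n^2 - 128k^2n + 96kn^2 + 112kn + 192k^3 - 144k^2n - 168k^2 + 48kn - 36n^2 - 42n + 144k^2 - 108kn - 126k    [distributive law]
= 32kn^2 + 48n^3 + 20n^2 - 272k^2n + 52kn + 192k^3 - 24k^2 - 42n - 126k    [combine like terms]

32kn^2 + 48n^3 + 20n^2 - 272k^2n + 52kn + 192k^3 - 24k^2 - 42n - 126k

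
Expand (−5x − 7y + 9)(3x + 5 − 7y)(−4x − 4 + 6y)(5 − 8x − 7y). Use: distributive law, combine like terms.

(−5x − 7y + 9)(3x + 5 − 7y)(−4x − 4 + 6y)(5 − 8x − 7y)
= (−15x^2 − 25x + 35xy − 21xy − 35y + 49y^2 + 27x + 45 − 63y)(−4x − 4 + 6y)(5 − 8x − 7y)    [distributive law]
= (−15x^2 + 2x + 14xy − 98y + 49y^2 + 45)(−4x − 4 + 6y)(5 − 8x − 7y)    [combine like terms]
= (60x^3 + 60x^2 − 90x^2y − 8x^2 − 8x + 12xy − 56x^2y − 56xy + 84xy^2 + 392xy + 392y − 588y^2 − 196xy^2 − 196y^2 + 294y^3 − 180x − 180 + 270y)(5 − 8x − 7y)    [distributive law]
= (60x^3 + 52x^2 − 146x^2y − 188x + 348xy − 112xy^2 + 662y − 784y^2 + 294y^3 − 180)(5 − 8x − 7y)    [combine like terms]
= 300x^3 − 480x^4 − 420x^3y + 260x^2 − 416x^3 − 364x^2y − 730x^2y + 1168x^3y + 1022x^2y^2 − 940x + 1504x^2 + 1316xy + 1740xy − 2784x^2y − 2436xy^2 − 560xy^2 + 896x^2y^2 + 784xy^3 + 3310y − 5296xy − 4634y^2 − 3920y^2 + 6272xy^2 + 5488y^3 + 1470y^3 − 2352xy^3 − 2058y^4 − 900 + 1440x + 1260y    [distributive law]
= −116x^3 − 480x^4 + 748x^3y + 1764x^2 − 3878x^2y + 1918x^2y^2 + 500x − 2240xy + 3276xy^2 − 1568xy^3 + 4570y − 8554y^2 + 6958y^3 − 2058y^4 − 900    [combine like terms]

−116x^3 − 480x^4 + 748x^3y + 1764x^2 − 3878x^2y + 1918x^2y^2 + 500x − 2240xy + 3276xy^2 − 1568xy^3 + 4570y − 8554y^2 + 6958y^3 − 2058y^4 − 900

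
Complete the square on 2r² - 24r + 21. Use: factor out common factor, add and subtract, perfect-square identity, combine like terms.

2(r - 6)² - 51

2r² - 24r + 21
= 2(r² - 12r) + 21    [factor out 2 from the r-terms]
= 2(r² - 12r + 36 - 36) + 21    [add and subtract 36 inside the bracket]
= 2(r - 6)² - 72 + 21    [perfect-square identity]
= 2(r - 6)² - 51    [combine constants]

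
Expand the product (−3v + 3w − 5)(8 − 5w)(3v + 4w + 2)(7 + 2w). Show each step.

(−3v + 3w − 5)(8 − 5w)(3v + 4w + 2)(7 + 2w)
= (−24v + 15vw + 24w − 15w^2 − 40 + 25w)(3v + 4w + 2)(7 + 2w)    [distributive law]
= (−24v + 15vw + 49w − 15w^2 − 40)(3v + 4w + 2)(7 + 2w)    [combine like terms]
= (−72v^2 − 96vw − 48v + 45v^2w + 60vw^2 + 30vw + 147vw + 196w^2 + 98w − 45vw^2 − 60w^3 − 30w^2 − 120v − 160w − 80)(7 + 2w)    [distributive law]
= (−72v^2 + 81vw − 168v + 45v^2w + 15vw^2 + 166w^2 − 62w − 60w^3 − 80)(7 + 2w)    [combine like terms]
= −504v^2 − 144v^2w + 567vw + 162vw^2 − 1176v − 336vw + 315v^2w + 90v^2w^2 + 105vw^2 + 30vw^3 + 1162w^2 + 332w^3 − 434w − 124w^2 − 420w^3 − 120w^4 − 560 − 160w    [distributive law]
= −504v^2 + 171v^2w + 231vw + 267vw^2 − 1176v + 90v^2w^2 + 30vw^3 + 1038w^2 − 88w^3 − 594w − 120w^4 − 560    [combine like terms]

−504v^2 + 171v^2w + 231vw + 267vw^2 − 1176v + 90v^2w^2 + 30vw^3 + 1038w^2 − 88w^3 − 594w − 120w^4 − 560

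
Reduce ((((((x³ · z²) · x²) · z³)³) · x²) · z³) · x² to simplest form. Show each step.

x¹⁹z¹⁸

((((((x³ · z²) · x²) · z³)³) · x²) · z³) · x²
= ((((((x³ · z²) · x²)³) · ((z³)³)) · x²) · z³) · x²    [power of a product]
= ((((((x³ · z²)³) · ((x²)³)) · ((z³)³)) · x²) · z³) · x²    [power of a product]
= (((((((x³)³) · ((z²)³)) · ((x²)³)) · ((z³)³)) · x²) · z³) · x²    [power of a product]
= (((((x⁹ · ((z²)³)) · ((x²)³)) · ((z³)³)) · x²) · z³) · x²    [power of a power]
= (((((x⁹ · z⁶) · ((x²)³)) · ((z³)³)) · x²) · z³) · x²    [power of a power]
= (((((x⁹ · z⁶) · x⁶) · ((z³)³)) · x²) · z³) · x²    [power of a power]
= (((((x⁹ · z⁶) · x⁶) · z⁹) · x²) · z³) · x²    [power of a power]
= x¹⁹z¹⁸    [product of powers]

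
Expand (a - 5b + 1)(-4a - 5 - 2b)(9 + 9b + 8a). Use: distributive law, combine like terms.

(a - 5b + 1)(-4a - 5 - 2b)(9 + 9b + 8a)
= (-4a² - 5a - 2ab + 20ab + 25b + 10b² - 4a - 5 - 2b)(9 + 9b + 8a)    [distributive law]
= (-4a² - 9a + 18ab + 23b + 10b² - 5)(9 + 9b + 8a)    [combine like terms]
= -36a² - 36a²b - 32a³ - 81a - 81ab - 72a² + 162ab + 162ab² + 144a²b + 207b + 207b² + 184ab + 90b² + 90b³ + 80ab² - 45 - 45b - 40a    [distributive law]
= -108a² + 108a²b - 32a³ - 121a + 265ab + 242ab² + 162b + 297b² + 90b³ - 45    [combine like terms]

-108a² + 108a²b - 32a³ - 121a + 265ab + 242ab² + 162b + 297b² + 90b³ - 45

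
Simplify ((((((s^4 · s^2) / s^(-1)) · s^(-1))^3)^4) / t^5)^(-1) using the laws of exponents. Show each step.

s^(-72)·t^5

((((((s^4 · s^2) / s^(-1)) · s^(-1))^3)^4) / t^5)^(-1)
= ((((((s^4 · s^2) / s^(-1)) · s^(-1))^3)^4)^(-1)) / ((t^5)^(-1))    [power of a quotient]
= (((((s^4 · s^2) / s^(-1)) · s^(-1))^3)^(-4)) / ((t^5)^(-1))    [power of a power]
= ((((s^4 · s^2) / s^(-1)) · s^(-1))^(-12)) / ((t^5)^(-1))    [power of a power]
= ((((s^4 · s^2) / s^(-1))^(-12)) · ((s^(-1))^(-12))) / ((t^5)^(-1))    [power of a product]
= ((((s^4 · s^2)^(-12)) / ((s^(-1))^(-12))) · ((s^(-1))^(-12))) / ((t^5)^(-1))    [power of a quotient]
= (((((s^4)^(-12)) · ((s^2)^(-12))) / ((s^(-1))^(-12))) · ((s^(-1))^(-12))) / ((t^5)^(-1))    [power of a product]
= (((s^(-48) · ((s^2)^(-12))) / ((s^(-1))^(-12))) · ((s^(-1))^(-12))) / ((t^5)^(-1))    [power of a power]
= (((s^(-48) · s^(-24)) / ((s^(-1))^(-12))) · ((s^(-1))^(-12))) / ((t^5)^(-1))    [power of a power]
= ((s^(-72) / ((s^(-1))^(-12))) · ((s^(-1))^(-12))) / ((t^5)^(-1))    [product of powers]
= ((s^(-72) / s^12) · ((s^(-1))^(-12))) / ((t^5)^(-1))    [power of a power]
= (s^(-84) · ((s^(-1))^(-12))) / ((t^5)^(-1))    [quotient of powers]
= (s^(-84) · s^12) / ((t^5)^(-1))    [power of a power]
= s^(-72) / ((t^5)^(-1))    [product of powers]
= s^(-72) / t^(-5)    [power of a power]
= s^(-72)·t^5    [quotient of powers]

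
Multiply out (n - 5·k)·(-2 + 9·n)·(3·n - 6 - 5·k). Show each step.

(n - 5·k)·(-2 + 9·n)·(3·n - 6 - 5·k)
= (-2·n + 9·n² + 10·k - 45·k·n)·(3·n - 6 - 5·k)    [distributive law]
= -6·n² + 12·n + 10·k·n + 27·n³ - 54·n² - 45·k·n² + 30·k·n - 60·k - 50·k² - 135·k·n² + 270·k·n + 225·k²·n    [distributive law]
= -60·n² + 12·n + 310·k·n + 27·n³ - 180·k·n² - 60·k - 50·k² + 225·k²·n    [combine like terms]

-60·n² + 12·n + 310·k·n + 27·n³ - 180·k·n² - 60·k - 50·k² + 225·k²·n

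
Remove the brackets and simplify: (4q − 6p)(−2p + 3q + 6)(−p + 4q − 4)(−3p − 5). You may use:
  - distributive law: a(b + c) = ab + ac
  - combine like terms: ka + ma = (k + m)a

(4q − 6p)(−2p + 3q + 6)(−p + 4q − 4)(−3p − 5)
= (−8pq + 12q^2 + 24q + 12p^2 − 18pq − 36p)(−p + 4q − 4)(−3p − 5)    [distributive law]
= (−26pq + 12q^2 + 24q + 12p^2 − 36p)(−p + 4q − 4)(−3p − 5)    [combine like terms]
= (26p^2q − 104pq^2 + 104pq − 12pq^2 + 48q^3 − 48q^2 − 24pq + 96q^2 − 96q − 12p^3 + 48p^2q − 48p^2 + 36p^2 − 144pq + 144p)(−3p − 5)    [distributive law]
= (74p^2q − 116pq^2 − 64pq + 48q^3 + 48q^2 − 96q − 12p^3 − 12p^2 + 144p)(−3p − 5)    [combine like terms]
= −222p^3q − 370p^2q + 348p^2q^2 + 580pq^2 + 192p^2q + 320pq − 144pq^3 − 240q^3 − 144pq^2 − 240q^2 + 288pq + 480q + 36p^4 + 60p^3 + 36p^3 + 60p^2 − 432p^2 − 720p    [distributive law]
= −222p^3q − 178p^2q + 348p^2q^2 + 436pq^2 + 608pq − 144pq^3 − 240q^3 − 240q^2 + 480q + 36p^4 + 96p^3 − 372p^2 − 720p    [combine like terms]

−222p^3q − 178p^2q + 348p^2q^2 + 436pq^2 + 608pq − 144pq^3 − 240q^3 − 240q^2 + 480q + 36p^4 + 96p^3 − 372p^2 − 720p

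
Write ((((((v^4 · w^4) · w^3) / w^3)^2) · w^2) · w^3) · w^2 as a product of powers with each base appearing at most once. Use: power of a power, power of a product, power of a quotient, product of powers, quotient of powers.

((((((v^4 · w^4) · w^3) / w^3)^2) · w^2) · w^3) · w^2
= ((((((v^4 · w^4) · w^3)^2) / ((w^3)^2)) · w^2) · w^3) · w^2    [power of a quotient]
= ((((((v^4 · w^4)^2) · ((w^3)^2)) / ((w^3)^2)) · w^2) · w^3) · w^2    [power of a product]
= (((((((v^4)^2) · ((w^4)^2)) · ((w^3)^2)) / ((w^3)^2)) · w^2) · w^3) · w^2    [power of a product]
= (((((v^8 · ((w^4)^2)) · ((w^3)^2)) / ((w^3)^2)) · w^2) · w^3) · w^2    [power of a power]
= (((((v^8 · w^8) · ((w^3)^2)) / ((w^3)^2)) · w^2) · w^3) · w^2    [power of a power]
= (((((v^8 · w^8) · w^6) / ((w^3)^2)) · w^2) · w^3) · w^2    [power of a power]
= (((((v^8 · w^8) · w^6) / w^6) · w^2) · w^3) · w^2    [power of a power]
= v^8w^15    [quotient of powers; product of powers]

v^8w^15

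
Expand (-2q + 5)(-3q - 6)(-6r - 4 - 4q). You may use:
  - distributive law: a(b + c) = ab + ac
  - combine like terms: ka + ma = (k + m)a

-36q^2r - 12q^2 - 24q^3 + 18qr + 132q + 180r + 120

(-2q + 5)(-3q - 6)(-6r - 4 - 4q)
= (6q^2 + 12q - 15q - 30)(-6r - 4 - 4q)    [distributive law]
= (6q^2 - 3q - 30)(-6r - 4 - 4q)    [combine like terms]
= -36q^2r - 24q^2 - 24q^3 + 18qr + 12q + 12q^2 + 180r + 120 + 120q    [distributive law]
= -36q^2r - 12q^2 - 24q^3 + 18qr + 132q + 180r + 120    [combine like terms]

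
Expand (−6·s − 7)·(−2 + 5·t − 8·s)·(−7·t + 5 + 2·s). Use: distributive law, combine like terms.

−696·s·t + 368·s + 376·s^2 + 210·s·t^2 − 396·s^2·t + 96·s^3 − 273·t + 70 + 245·t^2

(−6·s − 7)·(−2 + 5·t − 8·s)·(−7·t + 5 + 2·s)
= (12·s − 30·s·t + 48·s^2 + 14 − 35·t + 56·s)·(−7·t + 5 + 2·s)    [distributive law]
= (68·s − 30·s·t + 48·s^2 + 14 − 35·t)·(−7·t + 5 + 2·s)    [combine like terms]
= −476·s·t + 340·s + 136·s^2 + 210·s·t^2 − 150·s·t − 60·s^2·t − 336·s^2·t + 240·s^2 + 96·s^3 − 98·t + 70 + 28·s + 245·t^2 − 175·t − 70·s·t    [distributive law]
= −696·s·t + 368·s + 376·s^2 + 210·s·t^2 − 396·s^2·t + 96·s^3 − 273·t + 70 + 245·t^2    [combine like terms]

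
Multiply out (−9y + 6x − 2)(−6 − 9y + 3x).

(−9y + 6x − 2)(−6 − 9y + 3x)
= 54y + 81y^2 − 27xy − 36x − 54xy + 18x^2 + 12 + 18y − 6x    [distributive law]
= 72y + 81y^2 − 81xy − 42x + 18x^2 + 12    [combine like terms]

72y + 81y^2 − 81xy − 42x + 18x^2 + 12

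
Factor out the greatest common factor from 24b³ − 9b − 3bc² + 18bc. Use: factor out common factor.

3b(8b² − 3 − c² + 6c)

24b³ − 9b − 3bc² + 18bc
= 3(8b³ − 3b − bc² + 6bc)    [factor out 3]
= 3b(8b² − 3 − c² + 6c)    [factor out b]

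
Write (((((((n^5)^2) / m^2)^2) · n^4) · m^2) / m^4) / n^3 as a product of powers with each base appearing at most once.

(((((((n^5)^2) / m^2)^2) · n^4) · m^2) / m^4) / n^3
= (((((((n^5)^2)^2) / ((m^2)^2)) · n^4) · m^2) / m^4) / n^3    [power of a quotient]
= ((((((n^5)^4) / ((m^2)^2)) · n^4) · m^2) / m^4) / n^3    [power of a power]
= ((((n^20 / ((m^2)^2)) · n^4) · m^2) / m^4) / n^3    [power of a power]
= ((((n^20 / m^4) · n^4) · m^2) / m^4) / n^3    [power of a power]
= m^(-6)·n^21    [quotient of powers; product of powers]

m^(-6)·n^21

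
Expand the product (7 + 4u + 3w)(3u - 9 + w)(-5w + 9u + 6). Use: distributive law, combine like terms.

-27uw - 63u^2 - 657u + 195w - 378 + 118w^2 + 57u^2w + 108u^3 - 38uw^2 - 15w^3

(7 + 4u + 3w)(3u - 9 + w)(-5w + 9u + 6)
= (21u - 63 + 7w + 12u^2 - 36u + 4uw + 9uw - 27w + 3w^2)(-5w + 9u + 6)    [distributive law]
= (-15u - 63 - 20w + 12u^2 + 13uw + 3w^2)(-5w + 9u + 6)    [combine like terms]
= 75uw - 135u^2 - 90u + 315w - 567u - 378 + 100w^2 - 180uw - 120w - 60u^2w + 108u^3 + 72u^2 - 65uw^2 + 117u^2w + 78uw - 15w^3 + 27uw^2 + 18w^2    [distributive law]
= -27uw - 63u^2 - 657u + 195w - 378 + 118w^2 + 57u^2w + 108u^3 - 38uw^2 - 15w^3    [combine like terms]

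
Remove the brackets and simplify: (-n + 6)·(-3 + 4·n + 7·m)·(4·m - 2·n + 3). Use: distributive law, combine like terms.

(-n + 6)·(-3 + 4·n + 7·m)·(4·m - 2·n + 3)
= (3·n - 4·n^2 - 7·m·n - 18 + 24·n + 42·m)·(4·m - 2·n + 3)    [distributive law]
= (27·n - 4·n^2 - 7·m·n - 18 + 42·m)·(4·m - 2·n + 3)    [combine like terms]
= 108·m·n - 54·n^2 + 81·n - 16·m·n^2 + 8·n^3 - 12·n^2 - 28·m^2·n + 14·m·n^2 - 21·m·n - 72·m + 36·n - 54 + 168·m^2 - 84·m·n + 126·m    [distributive law]
= 3·m·n - 66·n^2 + 117·n - 2·m·n^2 + 8·n^3 - 28·m^2·n + 54·m - 54 + 168·m^2    [combine like terms]

3·m·n - 66·n^2 + 117·n - 2·m·n^2 + 8·n^3 - 28·m^2·n + 54·m - 54 + 168·m^2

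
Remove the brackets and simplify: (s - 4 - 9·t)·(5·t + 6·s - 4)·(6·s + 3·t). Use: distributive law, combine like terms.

(s - 4 - 9·t)·(5·t + 6·s - 4)·(6·s + 3·t)
= (5·s·t + 6·s² - 4·s - 20·t - 24·s + 16 - 45·t² - 54·s·t + 36·t)·(6·s + 3·t)    [distributive law]
= (-49·s·t + 6·s² - 28·s + 16·t + 16 - 45·t²)·(6·s + 3·t)    [combine like terms]
= -294·s²·t - 147·s·t² + 36·s³ + 18·s²·t - 168·s² - 84·s·t + 96·s·t + 48·t² + 96·s + 48·t - 270·s·t² - 135·t³    [distributive law]
= -276·s²·t - 417·s·t² + 36·s³ - 168·s² + 12·s·t + 48·t² + 96·s + 48·t - 135·t³    [combine like terms]

-276·s²·t - 417·s·t² + 36·s³ - 168·s² + 12·s·t + 48·t² + 96·s + 48·t - 135·t³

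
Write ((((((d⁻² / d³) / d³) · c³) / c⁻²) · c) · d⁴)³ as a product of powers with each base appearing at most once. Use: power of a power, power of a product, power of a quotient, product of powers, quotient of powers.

c¹⁸·d⁻¹²

((((((d⁻² / d³) / d³) · c³) / c⁻²) · c) · d⁴)³
= ((((((d⁻² / d³) / d³) · c³) / c⁻²) · c)³) · ((d⁴)³)    [power of a product]
= ((((((d⁻² / d³) / d³) · c³) / c⁻²)³) · (c³)) · ((d⁴)³)    [power of a product]
= ((((((d⁻² / d³) / d³) · c³)³) / ((c⁻²)³)) · (c³)) · ((d⁴)³)    [power of a quotient]
= ((((((d⁻² / d³) / d³)³) · ((c³)³)) / ((c⁻²)³)) · (c³)) · ((d⁴)³)    [power of a product]
= ((((((d⁻² / d³)³) / ((d³)³)) · ((c³)³)) / ((c⁻²)³)) · (c³)) · ((d⁴)³)    [power of a quotient]
= (((((((d⁻²)³) / ((d³)³)) / ((d³)³)) · ((c³)³)) / ((c⁻²)³)) · (c³)) · ((d⁴)³)    [power of a quotient]
= (((((d⁻⁶ / ((d³)³)) / ((d³)³)) · ((c³)³)) / ((c⁻²)³)) · (c³)) · ((d⁴)³)    [power of a power]
= (((((d⁻⁶ / d⁹) / ((d³)³)) · ((c³)³)) / ((c⁻²)³)) · (c³)) · ((d⁴)³)    [power of a power]
= ((((d⁻¹⁵ / ((d³)³)) · ((c³)³)) / ((c⁻²)³)) · (c³)) · ((d⁴)³)    [quotient of powers]
= ((((d⁻¹⁵ / d⁹) · ((c³)³)) / ((c⁻²)³)) · (c³)) · ((d⁴)³)    [power of a power]
= (((d⁻²⁴ · ((c³)³)) / ((c⁻²)³)) · (c³)) · ((d⁴)³)    [quotient of powers]
= (((d⁻²⁴ · c⁹) / ((c⁻²)³)) · (c³)) · ((d⁴)³)    [power of a power]
= (((d⁻²⁴ · c⁹) / c⁻⁶) · (c³)) · ((d⁴)³)    [power of a power]
= (((d⁻²⁴ · c⁹) / c⁻⁶) · c³) · d¹²    [power of a power]
= c¹⁸·d⁻¹²    [quotient of powers; product of powers]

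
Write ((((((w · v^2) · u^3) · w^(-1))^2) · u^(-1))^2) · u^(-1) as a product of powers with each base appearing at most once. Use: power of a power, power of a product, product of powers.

((((((w · v^2) · u^3) · w^(-1))^2) · u^(-1))^2) · u^(-1)
= ((((((w · v^2) · u^3) · w^(-1))^2)^2) · ((u^(-1))^2)) · u^(-1)    [power of a product]
= (((((w · v^2) · u^3) · w^(-1))^4) · ((u^(-1))^2)) · u^(-1)    [power of a power]
= (((((w · v^2) · u^3)^4) · ((w^(-1))^4)) · ((u^(-1))^2)) · u^(-1)    [power of a product]
= (((((w · v^2)^4) · ((u^3)^4)) · ((w^(-1))^4)) · ((u^(-1))^2)) · u^(-1)    [power of a product]
= (((((w^4) · ((v^2)^4)) · ((u^3)^4)) · ((w^(-1))^4)) · ((u^(-1))^2)) · u^(-1)    [power of a product]
= ((((w^4 · v^8) · ((u^3)^4)) · ((w^(-1))^4)) · ((u^(-1))^2)) · u^(-1)    [power of a power]
= ((((w^4 · v^8) · u^12) · ((w^(-1))^4)) · ((u^(-1))^2)) · u^(-1)    [power of a power]
= ((((w^4 · v^8) · u^12) · w^(-4)) · ((u^(-1))^2)) · u^(-1)    [power of a power]
= ((((w^4 · v^8) · u^12) · w^(-4)) · u^(-2)) · u^(-1)    [power of a power]
= u^9v^8    [product of powers]

u^9v^8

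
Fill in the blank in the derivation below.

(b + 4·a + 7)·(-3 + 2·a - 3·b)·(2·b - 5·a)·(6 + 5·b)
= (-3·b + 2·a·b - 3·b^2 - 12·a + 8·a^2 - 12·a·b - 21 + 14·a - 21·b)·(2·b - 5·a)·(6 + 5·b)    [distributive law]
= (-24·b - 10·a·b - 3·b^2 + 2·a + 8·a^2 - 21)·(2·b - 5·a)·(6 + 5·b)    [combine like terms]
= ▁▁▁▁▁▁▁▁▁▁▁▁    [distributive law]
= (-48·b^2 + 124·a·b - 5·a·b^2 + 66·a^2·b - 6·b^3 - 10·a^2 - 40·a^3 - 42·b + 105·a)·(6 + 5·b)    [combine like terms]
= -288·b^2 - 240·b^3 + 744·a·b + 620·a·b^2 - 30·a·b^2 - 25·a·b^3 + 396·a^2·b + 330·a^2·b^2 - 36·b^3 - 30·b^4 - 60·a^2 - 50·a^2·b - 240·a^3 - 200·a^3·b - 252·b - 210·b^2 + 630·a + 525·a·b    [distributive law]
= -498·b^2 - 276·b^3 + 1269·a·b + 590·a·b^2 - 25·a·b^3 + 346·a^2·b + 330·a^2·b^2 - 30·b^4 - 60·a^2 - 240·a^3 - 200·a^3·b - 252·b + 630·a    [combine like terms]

After distributive law, the bracketed line is:

(-48·b^2 + 120·a·b - 20·a·b^2 + 50·a^2·b - 6·b^3 + 15·a·b^2 + 4·a·b - 10·a^2 + 16·a^2·b - 40·a^3 - 42·b + 105·a)·(6 + 5·b)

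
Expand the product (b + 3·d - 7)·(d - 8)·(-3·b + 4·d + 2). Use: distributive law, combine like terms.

(b + 3·d - 7)·(d - 8)·(-3·b + 4·d + 2)
= (b·d - 8·b + 3·d^2 - 24·d - 7·d + 56)·(-3·b + 4·d + 2)    [distributive law]
= (b·d - 8·b + 3·d^2 - 31·d + 56)·(-3·b + 4·d + 2)    [combine like terms]
= -3·b^2·d + 4·b·d^2 + 2·b·d + 24·b^2 - 32·b·d - 16·b - 9·b·d^2 + 12·d^3 + 6·d^2 + 93·b·d - 124·d^2 - 62·d - 168·b + 224·d + 112    [distributive law]
= -3·b^2·d - 5·b·d^2 + 63·b·d + 24·b^2 - 184·b + 12·d^3 - 118·d^2 + 162·d + 112    [combine like terms]

-3·b^2·d - 5·b·d^2 + 63·b·d + 24·b^2 - 184·b + 12·d^3 - 118·d^2 + 162·d + 112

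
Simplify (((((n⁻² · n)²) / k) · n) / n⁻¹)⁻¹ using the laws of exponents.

(((((n⁻² · n)²) / k) · n) / n⁻¹)⁻¹
= (((((n⁻² · n)²) / k) · n)⁻¹) / ((n⁻¹)⁻¹)    [power of a quotient]
= (((((n⁻² · n)²) / k)⁻¹) · (n⁻¹)) / ((n⁻¹)⁻¹)    [power of a product]
= (((((n⁻² · n)²)⁻¹) / (k⁻¹)) · (n⁻¹)) / ((n⁻¹)⁻¹)    [power of a quotient]
= ((((n⁻² · n)⁻²) / (k⁻¹)) · (n⁻¹)) / ((n⁻¹)⁻¹)    [power of a power]
= (((((n⁻²)⁻²) · (n⁻²)) / (k⁻¹)) · (n⁻¹)) / ((n⁻¹)⁻¹)    [power of a product]
= (((n⁴ · (n⁻²)) / (k⁻¹)) · (n⁻¹)) / ((n⁻¹)⁻¹)    [power of a power]
= ((n² / (k⁻¹)) · (n⁻¹)) / ((n⁻¹)⁻¹)    [product of powers]
= ((n² / k⁻¹) · n⁻¹) / n    [power of a power]
= k    [quotient of powers; product of powers]

k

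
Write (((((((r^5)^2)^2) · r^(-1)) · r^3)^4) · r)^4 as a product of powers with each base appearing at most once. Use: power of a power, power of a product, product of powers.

(((((((r^5)^2)^2) · r^(-1)) · r^3)^4) · r)^4
= (((((((r^5)^2)^2) · r^(-1)) · r^3)^4)^4) · (r^4)    [power of a product]
= ((((((r^5)^2)^2) · r^(-1)) · r^3)^16) · (r^4)    [power of a power]
= ((((((r^5)^2)^2) · r^(-1))^16) · ((r^3)^16)) · (r^4)    [power of a product]
= ((((((r^5)^2)^2)^16) · ((r^(-1))^16)) · ((r^3)^16)) · (r^4)    [power of a product]
= (((((r^5)^2)^32) · ((r^(-1))^16)) · ((r^3)^16)) · (r^4)    [power of a power]
= ((((r^5)^64) · ((r^(-1))^16)) · ((r^3)^16)) · (r^4)    [power of a power]
= ((r^320 · ((r^(-1))^16)) · ((r^3)^16)) · (r^4)    [power of a power]
= ((r^320 · r^(-16)) · ((r^3)^16)) · (r^4)    [power of a power]
= (r^304 · ((r^3)^16)) · (r^4)    [product of powers]
= (r^304 · r^48) · (r^4)    [power of a power]
= r^352 · (r^4)    [product of powers]
= r^356    [product of powers]

r^356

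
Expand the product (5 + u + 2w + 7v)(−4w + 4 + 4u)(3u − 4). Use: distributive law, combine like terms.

(5 + u + 2w + 7v)(−4w + 4 + 4u)(3u − 4)
= (−20w + 20 + 20u − 4uw + 4u + 4u² − 8w² + 8w + 8uw − 28vw + 28v + 28uv)(3u − 4)    [distributive law]
= (−12w + 20 + 24u + 4uw + 4u² − 8w² − 28vw + 28v + 28uv)(3u − 4)    [combine like terms]
= −36uw + 48w + 60u − 80 + 72u² − 96u + 12u²w − 16uw + 12u³ − 16u² − 24uw² + 32w² − 84uvw + 112vw + 84uv − 112v + 84u²v − 112uv    [distributive law]
= −52uw + 48w − 36u − 80 + 56u² + 12u²w + 12u³ − 24uw² + 32w² − 84uvw + 112vw − 28uv − 112v + 84u²v    [combine like terms]

−52uw + 48w − 36u − 80 + 56u² + 12u²w + 12u³ − 24uw² + 32w² − 84uvw + 112vw − 28uv − 112v + 84u²v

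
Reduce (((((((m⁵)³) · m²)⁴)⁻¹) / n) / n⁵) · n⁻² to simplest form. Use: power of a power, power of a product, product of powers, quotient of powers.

m⁻⁶⁸n⁻⁸

(((((((m⁵)³) · m²)⁴)⁻¹) / n) / n⁵) · n⁻²
= ((((((m⁵)³) · m²)⁻⁴) / n) / n⁵) · n⁻²    [power of a power]
= ((((((m⁵)³)⁻⁴) · ((m²)⁻⁴)) / n) / n⁵) · n⁻²    [power of a product]
= (((((m⁵)⁻¹²) · ((m²)⁻⁴)) / n) / n⁵) · n⁻²    [power of a power]
= (((m⁻⁶⁰ · ((m²)⁻⁴)) / n) / n⁵) · n⁻²    [power of a power]
= (((m⁻⁶⁰ · m⁻⁸) / n) / n⁵) · n⁻²    [power of a power]
= ((m⁻⁶⁸ / n) / n⁵) · n⁻²    [product of powers]
= m⁻⁶⁸n⁻⁸    [quotient of powers; product of powers]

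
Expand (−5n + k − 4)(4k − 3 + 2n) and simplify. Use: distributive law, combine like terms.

(−5n + k − 4)(4k − 3 + 2n)
= −20kn + 15n − 10n^2 + 4k^2 − 3k + 2kn − 16k + 12 − 8n    [distributive law]
= −18kn + 7n − 10n^2 + 4k^2 − 19k + 12    [combine like terms]

−18kn + 7n − 10n^2 + 4k^2 − 19k + 12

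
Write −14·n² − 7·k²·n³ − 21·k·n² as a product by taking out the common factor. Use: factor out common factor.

7·n²(−2 − k²·n − 3·k)

−14·n² − 7·k²·n³ − 21·k·n²
= 7(−2·n² − k²·n³ − 3·k·n²)    [factor out 7]
= 7·n²(−2 − k²·n − 3·k)    [factor out n²]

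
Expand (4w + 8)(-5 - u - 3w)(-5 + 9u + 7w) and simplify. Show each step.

-60w - 432uw - 248w^2 - 36u^2w - 136uw^2 - 84w^3 + 200 - 320u - 72u^2

(4w + 8)(-5 - u - 3w)(-5 + 9u + 7w)
= (-20w - 4uw - 12w^2 - 40 - 8u - 24w)(-5 + 9u + 7w)    [distributive law]
= (-44w - 4uw - 12w^2 - 40 - 8u)(-5 + 9u + 7w)    [combine like terms]
= 220w - 396uw - 308w^2 + 20uw - 36u^2w - 28uw^2 + 60w^2 - 108uw^2 - 84w^3 + 200 - 360u - 280w + 40u - 72u^2 - 56uw    [distributive law]
= -60w - 432uw - 248w^2 - 36u^2w - 136uw^2 - 84w^3 + 200 - 320u - 72u^2    [combine like terms]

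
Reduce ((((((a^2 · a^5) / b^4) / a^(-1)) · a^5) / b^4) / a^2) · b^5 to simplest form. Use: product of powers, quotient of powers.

a^11b^(-3)

((((((a^2 · a^5) / b^4) / a^(-1)) · a^5) / b^4) / a^2) · b^5
= (((((a^7 / b^4) / a^(-1)) · a^5) / b^4) / a^2) · b^5    [product of powers]
= a^11b^(-3)    [quotient of powers; product of powers]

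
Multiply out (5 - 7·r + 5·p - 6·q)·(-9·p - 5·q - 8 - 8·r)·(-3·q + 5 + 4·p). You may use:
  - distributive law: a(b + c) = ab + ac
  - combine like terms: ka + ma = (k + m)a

(5 - 7·r + 5·p - 6·q)·(-9·p - 5·q - 8 - 8·r)·(-3·q + 5 + 4·p)
= (-45·p - 25·q - 40 - 40·r + 63·p·r + 35·q·r + 56·r + 56·r^2 - 45·p^2 - 25·p·q - 40·p - 40·p·r + 54·p·q + 30·q^2 + 48·q + 48·q·r)·(-3·q + 5 + 4·p)    [distributive law]
= (-85·p + 23·q - 40 + 16·r + 23·p·r + 83·q·r + 56·r^2 - 45·p^2 + 29·p·q + 30·q^2)·(-3·q + 5 + 4·p)    [combine like terms]
= 255·p·q - 425·p - 340·p^2 - 69·q^2 + 115·q + 92·p·q + 120·q - 200 - 160·p - 48·q·r + 80·r + 64·p·r - 69·p·q·r + 115·p·r + 92·p^2·r - 249·q^2·r + 415·q·r + 332·p·q·r - 168·q·r^2 + 280·r^2 + 224·p·r^2 + 135·p^2·q - 225·p^2 - 180·p^3 - 87·p·q^2 + 145·p·q + 116·p^2·q - 90·q^3 + 150·q^2 + 120·p·q^2    [distributive law]
= 492·p·q - 585·p - 565·p^2 + 81·q^2 + 235·q - 200 + 367·q·r + 80·r + 179·p·r + 263·p·q·r + 92·p^2·r - 249·q^2·r - 168·q·r^2 + 280·r^2 + 224·p·r^2 + 251·p^2·q - 180·p^3 + 33·p·q^2 - 90·q^3    [combine like terms]

492·p·q - 585·p - 565·p^2 + 81·q^2 + 235·q - 200 + 367·q·r + 80·r + 179·p·r + 263·p·q·r + 92·p^2·r - 249·q^2·r - 168·q·r^2 + 280·r^2 + 224·p·r^2 + 251·p^2·q - 180·p^3 + 33·p·q^2 - 90·q^3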